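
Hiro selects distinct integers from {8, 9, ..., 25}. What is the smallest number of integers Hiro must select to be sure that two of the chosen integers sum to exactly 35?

11

Two chosen integers sum to 35 exactly when both halves of some pair {x, 35−x} with 10 ≤ x ≤ 35−x ≤ 25 are chosen — 8 such pairs.
The remaining 2 elements (those with no distinct partner in range) can never complete a 35-sum, so the worst case takes all of them and one from each pair: 2 + 8 = 10.
The 11th integer has to be the second member of some pair, so 10 + 1 = 11.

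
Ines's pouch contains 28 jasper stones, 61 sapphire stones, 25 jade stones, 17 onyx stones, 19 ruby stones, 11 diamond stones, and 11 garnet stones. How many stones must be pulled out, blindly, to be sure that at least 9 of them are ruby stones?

162

In the worst case for collecting ruby stones, every non-ruby stone comes out first.
There are 28 + 61 + 25 + 17 + 11 + 11 = 153 non-ruby stones altogether.
After those, each further stone must be ruby, so 153 + 9 = 162 draws guarantee 9 ruby stones.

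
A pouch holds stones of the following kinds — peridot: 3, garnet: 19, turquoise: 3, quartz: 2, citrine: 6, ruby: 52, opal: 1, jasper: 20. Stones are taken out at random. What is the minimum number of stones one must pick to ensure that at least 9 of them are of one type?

40

An adversary could hand out at most 8 stones per type (5 types run out sooner): 3 + 8 + 3 + 2 + 6 + 8 + 1 + 8 = 39 stones and still no type has 9.
One more stone lands in a type already at 8, so 40 draws are enough and 39 are not.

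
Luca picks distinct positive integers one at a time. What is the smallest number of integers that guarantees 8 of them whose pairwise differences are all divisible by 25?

176

Integers whose pairwise differences are multiples of 25 are exactly those sharing a remainder mod 25. Pigeonhole: the 25 residue classes mod 25 are the pigeonholes.
With 175 integers one could put 7 in each residue class and have no class reach 8.
The 176th integer pushes some class to 8, so 25·7 + 1 = 176.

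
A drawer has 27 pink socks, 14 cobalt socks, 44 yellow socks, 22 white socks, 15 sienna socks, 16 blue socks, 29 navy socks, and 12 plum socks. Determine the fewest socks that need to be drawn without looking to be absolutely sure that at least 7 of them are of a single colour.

49

The 8 colours are the holes; the socks drawn are the pigeons.
To avoid 7 of any one colour, the worst case takes at most 6 of each colour.
That gives 6 + 6 + 6 + 6 + 6 + 6 + 6 + 6 = 48 socks with no colour reaching 7.
The next sock forces some colour to 7, so 48 + 1 = 49.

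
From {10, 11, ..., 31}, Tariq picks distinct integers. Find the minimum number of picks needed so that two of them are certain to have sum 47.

Two chosen integers sum to 47 exactly when both halves of some pair {x, 47−x} with 16 ≤ x ≤ 47−x ≤ 31 are chosen — 8 such pairs.
The remaining 6 elements (those with no distinct partner in range) can never complete a 47-sum, so the worst case takes all of them and one from each pair: 6 + 8 = 14.
The 15th integer has to be the second member of some pair, so 14 + 1 = 15.

15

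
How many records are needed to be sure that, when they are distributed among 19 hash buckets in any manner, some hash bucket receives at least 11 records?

With 190 records one could put exactly 10 in each of the 19 hash buckets, and no hash bucket would reach 11.
One more record must land in a hash bucket that already has 10, giving it 11.
So 19 × 10 + 1 = 191 records are required.

191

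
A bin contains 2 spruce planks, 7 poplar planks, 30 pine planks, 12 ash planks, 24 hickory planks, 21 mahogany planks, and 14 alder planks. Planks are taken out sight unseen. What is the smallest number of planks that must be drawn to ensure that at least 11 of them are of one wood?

60

Put each drawn plank into a box by wood. The largest draw with every box below 11 takes min(count, 10) from each wood; woods with fewer than 10 contribute all they have.
Σ min(cᵢ, 10) = 2 + 7 + 10 + 10 + 10 + 10 + 10 = 59.
Draw number 59 + 1 = 60 must push one box to 11.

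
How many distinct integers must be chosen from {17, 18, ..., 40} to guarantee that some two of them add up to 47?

Two chosen integers sum to 47 exactly when both halves of some pair {x, 47−x} with 17 ≤ x ≤ 47−x ≤ 30 are chosen — 7 such pairs.
The remaining 10 elements (those with no distinct partner in range) can never complete a 47-sum, so the worst case takes all of them and one from each pair: 10 + 7 = 17.
By the pigeonhole principle, the 18th integer has to be the second member of some pair, so 17 + 1 = 18.

18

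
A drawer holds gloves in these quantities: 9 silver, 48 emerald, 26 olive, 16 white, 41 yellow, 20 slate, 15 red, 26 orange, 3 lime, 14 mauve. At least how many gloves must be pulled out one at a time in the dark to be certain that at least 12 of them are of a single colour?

An adversary could hand out at most 11 gloves per colour (silver, lime run out sooner): 9 + 11 + 11 + 11 + 11 + 11 + 11 + 11 + 3 + 11 = 100 gloves and still no colour has 12.
By pigeonhole, one more glove lands in a colour already at 11, so 101 draws are enough and 100 are not.

101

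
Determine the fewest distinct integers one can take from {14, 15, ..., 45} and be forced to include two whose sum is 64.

20

A set avoiding the sum 64 can contain at most one of each pair {x, 64−x}, plus the 6 elements whose complement lies outside the range or equal to its own complement.
The integers 14, …, 32 (19 of them) are such a set: any two sum to at least 14+15 = 29 and at most 31+32 = 63 < 64.
Any 20th integer completes one of the 13 pairs, so 20 choices force a sum of 64.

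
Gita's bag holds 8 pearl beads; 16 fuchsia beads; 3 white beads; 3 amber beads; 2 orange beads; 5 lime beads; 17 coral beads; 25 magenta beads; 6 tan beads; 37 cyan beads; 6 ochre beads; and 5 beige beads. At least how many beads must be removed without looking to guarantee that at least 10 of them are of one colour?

75

An adversary could hand out at most 9 beads per colour (8 colours run out sooner): 8 + 9 + 3 + 3 + 2 + 5 + 9 + 9 + 6 + 9 + 6 + 5 = 74 beads and still no colour has 10.
By pigeonhole, one more bead lands in a colour already at 9, so 75 draws are enough and 74 are not.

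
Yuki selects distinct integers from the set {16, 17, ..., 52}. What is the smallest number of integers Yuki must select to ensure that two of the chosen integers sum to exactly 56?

26

A set avoiding the sum 56 can contain at most one of each pair {x, 56−x}, plus the 13 elements whose complement lies outside the range or equal to its own complement.
The integers 28, …, 52 (25 of them) are such a set: any two sum to at least 28+29 = 57 > 56.
Any 26th integer completes one of the 12 pairs, so 26 choices force a sum of 56.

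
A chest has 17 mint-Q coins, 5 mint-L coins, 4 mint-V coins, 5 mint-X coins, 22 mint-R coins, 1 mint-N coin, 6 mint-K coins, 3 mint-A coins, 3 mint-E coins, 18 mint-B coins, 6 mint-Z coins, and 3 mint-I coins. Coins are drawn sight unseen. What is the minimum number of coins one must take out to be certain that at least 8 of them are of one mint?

An adversary could hand out at most 7 coins per mint (9 mints run out sooner): 7 + 5 + 4 + 5 + 7 + 1 + 6 + 3 + 3 + 7 + 6 + 3 = 57 coins and still no mint has 8.
By the pigeonhole principle, one more coin lands in a mint already at 7, so 58 draws are enough and 57 are not.

58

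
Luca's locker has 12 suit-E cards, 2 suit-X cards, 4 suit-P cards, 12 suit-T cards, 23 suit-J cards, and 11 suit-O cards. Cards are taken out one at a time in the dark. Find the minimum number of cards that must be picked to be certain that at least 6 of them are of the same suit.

An adversary could hand out at most 5 cards per suit (suit-X, suit-P run out sooner): 5 + 2 + 4 + 5 + 5 + 5 = 26 cards and still no suit has 6.
One more card lands in a suit already at 5, so 27 draws are enough and 26 are not.

27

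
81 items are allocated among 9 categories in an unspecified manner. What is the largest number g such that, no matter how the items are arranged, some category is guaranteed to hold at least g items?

Pigeonhole: the 9 categories are the holes and the 81 items are the pigeons.
If every category held at most 8 items, the total would be at most 9 × 8 = 72, which is less than 81.
So some category holds at least ⌈81/9⌉ = 9 items.

9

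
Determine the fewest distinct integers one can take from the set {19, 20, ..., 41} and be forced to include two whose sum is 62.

14

Two chosen integers sum to 62 exactly when both halves of some pair {x, 62−x} with 21 ≤ x ≤ 62−x ≤ 41 are chosen — 10 such pairs.
The remaining 3 elements (those with no distinct partner in range) can never complete a 62-sum, so the worst case takes all of them and one from each pair: 3 + 10 = 13.
By the pigeonhole principle, the 14th integer has to be the second member of some pair, so 13 + 1 = 14.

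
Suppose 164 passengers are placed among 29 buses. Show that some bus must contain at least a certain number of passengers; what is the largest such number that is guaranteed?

6

The 29 buses are the holes and the 164 passengers are the pigeons.
If every bus held at most 5 passengers, the total would be at most 29 × 5 = 145, which is less than 164.
So some bus holds at least ⌈164/29⌉ = 6 passengers.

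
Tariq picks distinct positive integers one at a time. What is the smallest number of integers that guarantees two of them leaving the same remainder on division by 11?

The 11 residue classes mod 11 are the pigeonholes.
With 11 integers one could put 1 in each residue class and have no class reach 2.
The 12th integer pushes some class to 2, so 11·1 + 1 = 12.

12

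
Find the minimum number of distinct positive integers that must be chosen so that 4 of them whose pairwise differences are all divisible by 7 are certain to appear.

Integers whose pairwise differences are multiples of 7 are exactly those sharing a remainder mod 7. The 7 residue classes mod 7 are the pigeonholes.
With 21 integers one could put 3 in each residue class and have no class reach 4.
The 22nd integer pushes some class to 4, so 7·3 + 1 = 22.

22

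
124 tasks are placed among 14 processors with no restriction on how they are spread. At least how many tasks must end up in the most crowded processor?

9

By pigeonhole, the 14 processors are the holes and the 124 tasks are the pigeons.
If every processor held at most 8 tasks, the total would be at most 14 × 8 = 112, which is less than 124.
So some processor holds at least ⌈124/14⌉ = 9 tasks.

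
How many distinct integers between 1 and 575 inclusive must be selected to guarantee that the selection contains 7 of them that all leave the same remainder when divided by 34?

205

By pigeonhole, the 34 residue classes mod 34 are the pigeonholes.
With 204 integers one could put 6 in each residue class and have no class reach 7.
The 205th integer pushes some class to 7, so 34·6 + 1 = 205.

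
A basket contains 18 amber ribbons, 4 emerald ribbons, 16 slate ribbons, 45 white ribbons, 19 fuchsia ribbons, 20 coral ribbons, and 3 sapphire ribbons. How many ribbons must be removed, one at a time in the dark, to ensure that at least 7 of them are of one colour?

An adversary could hand out at most 6 ribbons per colour (emerald, sapphire run out sooner): 6 + 4 + 6 + 6 + 6 + 6 + 3 = 37 ribbons and still no colour has 7.
Pigeonhole: one more ribbon lands in a colour already at 6, so 38 draws are enough and 37 are not.

38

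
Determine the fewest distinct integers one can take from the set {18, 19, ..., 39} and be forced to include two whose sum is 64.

A set avoiding the sum 64 can contain at most one of each pair {x, 64−x}, plus the 8 elements whose complement lies outside the range or equal to its own complement.
The integers 18, …, 32 (15 of them) are such a set: any two sum to at least 18+19 = 37 and at most 31+32 = 63 < 64.
Any 16th integer completes one of the 7 pairs, so 16 choices force a sum of 64.

16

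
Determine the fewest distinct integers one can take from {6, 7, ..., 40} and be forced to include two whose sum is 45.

Group the elements by complementary pair {x, 45−x}: {6,39}, {7,38}, {8,37}, …, giving 17 two-element pairs and 1 integer whose partner 45−x falls outside [6,40].
Treating each of those 18 groups as a pigeonhole, one can pick one integer per group — 18 integers — with no two summing to 45.
The 19th integer lands in an occupied pair, forcing a sum of 45.

19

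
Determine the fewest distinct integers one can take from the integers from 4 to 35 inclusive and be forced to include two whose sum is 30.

A set avoiding the sum 30 can contain at most one of each pair {x, 30−x}, plus the 10 elements whose complement lies outside the range or equal to its own complement.
The integers 15, …, 35 (21 of them) are such a set: any two sum to at least 15+16 = 31 > 30.
Pigeonhole: any 22nd integer completes one of the 11 pairs, so 22 choices force a sum of 30.

22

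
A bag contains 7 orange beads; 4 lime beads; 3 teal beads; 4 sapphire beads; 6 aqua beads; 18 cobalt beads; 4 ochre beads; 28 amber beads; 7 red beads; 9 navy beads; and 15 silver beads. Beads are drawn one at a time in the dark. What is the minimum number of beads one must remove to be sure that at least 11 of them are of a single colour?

By the pigeonhole principle, put each drawn bead into a box by colour. The largest draw with every box below 11 takes min(count, 10) from each colour; colours with fewer than 10 contribute all they have.
Σ min(cᵢ, 10) = 7 + 4 + 3 + 4 + 6 + 10 + 4 + 10 + 7 + 9 + 10 = 74.
Draw number 74 + 1 = 75 must push one box to 11.

75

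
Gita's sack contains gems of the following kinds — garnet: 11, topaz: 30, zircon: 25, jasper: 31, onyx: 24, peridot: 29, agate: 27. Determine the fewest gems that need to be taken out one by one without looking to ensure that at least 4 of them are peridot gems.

152

In the worst case for collecting peridot gems, every non-peridot gem comes out first.
There are 11 + 30 + 25 + 31 + 24 + 27 = 148 non-peridot gems altogether.
After those, each further gem must be peridot, so 148 + 4 = 152 draws guarantee 4 peridot gems.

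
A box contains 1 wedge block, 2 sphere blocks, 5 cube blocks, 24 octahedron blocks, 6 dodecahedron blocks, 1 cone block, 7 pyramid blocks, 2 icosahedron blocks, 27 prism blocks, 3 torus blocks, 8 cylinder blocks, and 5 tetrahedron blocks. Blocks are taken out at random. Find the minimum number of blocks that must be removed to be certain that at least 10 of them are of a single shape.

By pigeonhole, put each drawn block into a box by shape. The largest draw with every box below 10 takes min(count, 9) from each shape; shapes with fewer than 9 contribute all they have.
Σ min(cᵢ, 9) = 1 + 2 + 5 + 9 + 6 + 1 + 7 + 2 + 9 + 3 + 8 + 5 = 58.
Draw number 58 + 1 = 59 must push one box to 10.

59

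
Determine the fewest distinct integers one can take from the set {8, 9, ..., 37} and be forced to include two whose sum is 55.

21

Two chosen integers sum to 55 exactly when both halves of some pair {x, 55−x} with 18 ≤ x ≤ 55−x ≤ 37 are chosen — 10 such pairs.
The remaining 10 elements (those with no distinct partner in range) can never complete a 55-sum, so the worst case takes all of them and one from each pair: 10 + 10 = 20.
Pigeonhole: the 21st integer has to be the second member of some pair, so 20 + 1 = 21.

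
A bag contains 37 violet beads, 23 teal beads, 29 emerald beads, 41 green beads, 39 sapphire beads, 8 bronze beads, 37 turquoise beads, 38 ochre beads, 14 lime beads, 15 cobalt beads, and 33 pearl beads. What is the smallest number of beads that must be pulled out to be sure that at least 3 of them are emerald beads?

288

In the worst case for collecting emerald beads, every non-emerald bead comes out first.
There are 37 + 23 + 41 + 39 + 8 + 37 + 38 + 14 + 15 + 33 = 285 non-emerald beads altogether.
After those, each further bead must be emerald, so 285 + 3 = 288 draws guarantee 3 emerald beads.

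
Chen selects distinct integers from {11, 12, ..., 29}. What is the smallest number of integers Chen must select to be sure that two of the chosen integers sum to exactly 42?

A set avoiding the sum 42 can contain at most one of each pair {x, 42−x}, plus the 3 elements whose complement lies outside the range or equal to its own complement.
The integers 11, …, 21 (11 of them) are such a set: any two sum to at least 11+12 = 23 and at most 20+21 = 41 < 42.
Any 12th integer completes one of the 8 pairs, so 12 choices force a sum of 42.

12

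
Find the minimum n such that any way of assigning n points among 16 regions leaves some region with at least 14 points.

With 208 points one could put exactly 13 in each of the 16 regions, and no region would reach 14.
By the pigeonhole principle, one more point must land in a region that already has 13, giving it 14.
So 16 × 13 + 1 = 209 points are required.

209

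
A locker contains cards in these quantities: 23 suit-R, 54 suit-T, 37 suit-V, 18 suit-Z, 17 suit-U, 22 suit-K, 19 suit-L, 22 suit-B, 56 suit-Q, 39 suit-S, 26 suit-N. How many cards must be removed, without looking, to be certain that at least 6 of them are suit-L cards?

320

In the worst case for collecting suit-L cards, every non-suit-L card comes out first.
There are 23 + 54 + 37 + 18 + 17 + 22 + 22 + 56 + 39 + 26 = 314 non-suit-L cards altogether.
After those, each further card must be suit-L, so 314 + 6 = 320 draws guarantee 6 suit-L cards.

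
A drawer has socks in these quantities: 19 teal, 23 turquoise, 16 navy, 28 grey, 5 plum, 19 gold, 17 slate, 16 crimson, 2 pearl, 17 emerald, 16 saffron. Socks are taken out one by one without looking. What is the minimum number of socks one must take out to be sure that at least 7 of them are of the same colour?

62

Pigeonhole: the 11 colours are the holes; the socks drawn are the pigeons.
To avoid 7 of any one colour, the worst case takes at most 6 of each colour, or every sock of a colour that has fewer than 6.
That gives 6 + 6 + 6 + 6 + 5 + 6 + 6 + 6 + 2 + 6 + 6 = 61 socks with no colour reaching 7.
The next sock forces some colour to 7, so 61 + 1 = 62.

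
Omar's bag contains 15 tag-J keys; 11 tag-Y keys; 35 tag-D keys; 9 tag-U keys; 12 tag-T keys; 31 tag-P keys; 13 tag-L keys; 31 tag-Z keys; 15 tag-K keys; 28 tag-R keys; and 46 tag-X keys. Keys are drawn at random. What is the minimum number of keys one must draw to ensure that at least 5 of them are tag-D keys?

In the worst case for collecting tag-D keys, every non-tag-D key comes out first.
There are 15 + 11 + 9 + 12 + 31 + 13 + 31 + 15 + 28 + 46 = 211 non-tag-D keys altogether.
After those, each further key must be tag-D, so 211 + 5 = 216 draws guarantee 5 tag-D keys.

216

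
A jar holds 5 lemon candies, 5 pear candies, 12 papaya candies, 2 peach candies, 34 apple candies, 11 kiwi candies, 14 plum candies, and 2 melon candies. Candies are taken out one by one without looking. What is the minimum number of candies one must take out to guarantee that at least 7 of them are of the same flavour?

Pigeonhole: the 8 flavours are the holes; the candies drawn are the pigeons.
To avoid 7 of any one flavour, the worst case takes at most 6 of each flavour, or every candy of a flavour that has fewer than 6.
That gives 5 + 5 + 6 + 2 + 6 + 6 + 6 + 2 = 38 candies with no flavour reaching 7.
The next candy forces some flavour to 7, so 38 + 1 = 39.

39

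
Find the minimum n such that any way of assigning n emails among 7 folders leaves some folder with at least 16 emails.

106

With 105 emails one could put exactly 15 in each of the 7 folders, and no folder would reach 16.
One more email must land in a folder that already has 15, giving it 16.
So 7 × 15 + 1 = 106 emails are required.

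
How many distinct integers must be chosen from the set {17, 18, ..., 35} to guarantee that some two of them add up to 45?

Group the elements by complementary pair {x, 45−x}: {17,28}, {18,27}, {19,26}, …, giving 6 two-element pairs and 7 integers whose partner 45−x falls outside [17,35].
Pigeonhole: treating each of those 13 groups as a pigeonhole, one can pick one integer per group — 13 integers — with no two summing to 45.
The 14th integer lands in an occupied pair, forcing a sum of 45.

14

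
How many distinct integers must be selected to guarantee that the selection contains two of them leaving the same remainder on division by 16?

17

By pigeonhole, the 16 residue classes mod 16 are the pigeonholes.
With 16 integers one could put 1 in each residue class and have no class reach 2.
The 17th integer pushes some class to 2, so 16·1 + 1 = 17.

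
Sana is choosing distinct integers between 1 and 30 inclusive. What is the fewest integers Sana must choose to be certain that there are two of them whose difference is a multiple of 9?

Integers whose pairwise differences are multiples of 9 are exactly those sharing a remainder mod 9. The 9 residue classes mod 9 are the pigeonholes.
With 9 integers one could put 1 in each residue class and have no class reach 2.
The 10th integer pushes some class to 2, so 9·1 + 1 = 10.

10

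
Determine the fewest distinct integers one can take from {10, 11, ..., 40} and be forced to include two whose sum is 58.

21

Two chosen integers sum to 58 exactly when both halves of some pair {x, 58−x} with 18 ≤ x ≤ 58−x ≤ 40 are chosen — 11 such pairs.
The remaining 9 elements (those with no distinct partner in range) can never complete a 58-sum, so the worst case takes all of them and one from each pair: 9 + 11 = 20.
The 21st integer has to be the second member of some pair, so 20 + 1 = 21.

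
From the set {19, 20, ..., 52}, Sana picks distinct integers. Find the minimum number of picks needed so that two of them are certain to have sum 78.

22

A set avoiding the sum 78 can contain at most one of each pair {x, 78−x}, plus the 8 elements whose complement lies outside the range or equal to its own complement.
The integers 19, …, 39 (21 of them) are such a set: any two sum to at least 19+20 = 39 and at most 38+39 = 77 < 78.
By pigeonhole, any 22nd integer completes one of the 13 pairs, so 22 choices force a sum of 78.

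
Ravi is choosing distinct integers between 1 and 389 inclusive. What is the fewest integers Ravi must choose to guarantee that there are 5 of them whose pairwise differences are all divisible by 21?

85

Integers whose pairwise differences are multiples of 21 are exactly those sharing a remainder mod 21. The 21 residue classes mod 21 are the pigeonholes.
With 84 integers one could put 4 in each residue class and have no class reach 5.
The 85th integer pushes some class to 5, so 21·4 + 1 = 85.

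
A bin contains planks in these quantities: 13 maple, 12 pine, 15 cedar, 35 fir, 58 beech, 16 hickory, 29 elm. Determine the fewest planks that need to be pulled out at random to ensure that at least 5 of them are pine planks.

In the worst case for collecting pine planks, every non-pine plank comes out first.
There are 13 + 15 + 35 + 58 + 16 + 29 = 166 non-pine planks altogether.
After those, each further plank must be pine, so 166 + 5 = 171 draws guarantee 5 pine planks.

171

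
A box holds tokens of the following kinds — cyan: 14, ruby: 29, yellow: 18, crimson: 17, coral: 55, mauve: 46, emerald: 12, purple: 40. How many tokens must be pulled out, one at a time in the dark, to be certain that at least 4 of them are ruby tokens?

206

In the worst case for collecting ruby tokens, every non-ruby token comes out first.
There are 14 + 18 + 17 + 55 + 46 + 12 + 40 = 202 non-ruby tokens altogether.
After those, each further token must be ruby, so 202 + 4 = 206 draws guarantee 4 ruby tokens.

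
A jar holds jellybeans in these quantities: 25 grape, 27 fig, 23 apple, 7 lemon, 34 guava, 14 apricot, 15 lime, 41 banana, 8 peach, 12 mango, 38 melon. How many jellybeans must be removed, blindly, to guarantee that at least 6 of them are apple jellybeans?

227

In the worst case for collecting apple jellybeans, every non-apple jellybean comes out first.
There are 25 + 27 + 7 + 34 + 14 + 15 + 41 + 8 + 12 + 38 = 221 non-apple jellybeans altogether.
After those, each further jellybean must be apple, so 221 + 6 = 227 draws guarantee 6 apple jellybeans.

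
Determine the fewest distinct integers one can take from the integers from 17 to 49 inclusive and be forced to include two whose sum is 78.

Two chosen integers sum to 78 exactly when both halves of some pair {x, 78−x} with 29 ≤ x ≤ 78−x ≤ 49 are chosen — 10 such pairs.
The remaining 13 elements (those with no distinct partner in range) can never complete a 78-sum, so the worst case takes all of them and one from each pair: 13 + 10 = 23.
The 24th integer has to be the second member of some pair, so 23 + 1 = 24.

24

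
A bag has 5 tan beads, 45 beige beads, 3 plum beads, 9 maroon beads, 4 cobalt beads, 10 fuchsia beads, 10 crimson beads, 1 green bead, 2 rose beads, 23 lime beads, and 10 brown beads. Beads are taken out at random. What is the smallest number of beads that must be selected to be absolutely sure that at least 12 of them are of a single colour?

77

By the pigeonhole principle, the 11 colours are the holes; the beads drawn are the pigeons.
To avoid 12 of any one colour, the worst case takes at most 11 of each colour, or every bead of a colour that has fewer than 11.
That gives 5 + 11 + 3 + 9 + 4 + 10 + 10 + 1 + 2 + 11 + 10 = 76 beads with no colour reaching 12.
The next bead forces some colour to 12, so 76 + 1 = 77.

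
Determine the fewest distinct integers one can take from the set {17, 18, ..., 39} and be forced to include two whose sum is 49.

16

Group the elements by complementary pair {x, 49−x}: {17,32}, {18,31}, {19,30}, …, giving 8 two-element pairs and 7 integers whose partner 49−x falls outside [17,39].
Treating each of those 15 groups as a pigeonhole, one can pick one integer per group — 15 integers — with no two summing to 49.
The 16th integer lands in an occupied pair, forcing a sum of 49.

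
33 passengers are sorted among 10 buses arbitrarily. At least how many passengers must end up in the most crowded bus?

The 10 buses are the holes and the 33 passengers are the pigeons.
If every bus held at most 3 passengers, the total would be at most 10 × 3 = 30, which is less than 33.
So some bus holds at least ⌈33/10⌉ = 4 passengers.

4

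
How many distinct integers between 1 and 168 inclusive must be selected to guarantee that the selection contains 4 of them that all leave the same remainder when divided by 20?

61

The 20 residue classes mod 20 are the pigeonholes.
With 60 integers one could put 3 in each residue class and have no class reach 4.
The 61st integer pushes some class to 4, so 20·3 + 1 = 61.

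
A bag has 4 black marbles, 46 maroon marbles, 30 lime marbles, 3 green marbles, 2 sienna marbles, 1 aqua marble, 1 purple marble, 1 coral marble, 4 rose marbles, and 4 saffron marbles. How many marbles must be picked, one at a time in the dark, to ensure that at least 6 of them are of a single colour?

31

An adversary could hand out at most 5 marbles per colour (8 colours run out sooner): 4 + 5 + 5 + 3 + 2 + 1 + 1 + 1 + 4 + 4 = 30 marbles and still no colour has 6.
Pigeonhole: one more marble lands in a colour already at 5, so 31 draws are enough and 30 are not.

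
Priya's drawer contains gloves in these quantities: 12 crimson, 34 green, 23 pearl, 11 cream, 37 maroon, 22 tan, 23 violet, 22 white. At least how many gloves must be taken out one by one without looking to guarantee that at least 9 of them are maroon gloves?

In the worst case for collecting maroon gloves, every non-maroon glove comes out first.
There are 12 + 34 + 23 + 11 + 22 + 23 + 22 = 147 non-maroon gloves altogether.
After those, each further glove must be maroon, so 147 + 9 = 156 draws guarantee 9 maroon gloves.

156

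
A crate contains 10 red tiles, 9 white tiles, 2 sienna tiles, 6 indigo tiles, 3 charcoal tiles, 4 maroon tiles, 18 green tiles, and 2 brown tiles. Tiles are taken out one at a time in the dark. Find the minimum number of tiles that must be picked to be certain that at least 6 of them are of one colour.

32

The 8 colours are the holes; the tiles drawn are the pigeons.
To avoid 6 of any one colour, the worst case takes at most 5 of each colour, or every tile of a colour that has fewer than 5.
That gives 5 + 5 + 2 + 5 + 3 + 4 + 5 + 2 = 31 tiles with no colour reaching 6.
The next tile forces some colour to 6, so 31 + 1 = 32.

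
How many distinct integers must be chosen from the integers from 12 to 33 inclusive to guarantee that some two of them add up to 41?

A set avoiding the sum 41 can contain at most one of each pair {x, 41−x}, plus the 4 elements whose complement lies outside the range.
The integers 21, …, 33 (13 of them) are such a set: any two sum to at least 21+22 = 43 > 41.
Pigeonhole: any 14th integer completes one of the 9 pairs, so 14 choices force a sum of 41.

14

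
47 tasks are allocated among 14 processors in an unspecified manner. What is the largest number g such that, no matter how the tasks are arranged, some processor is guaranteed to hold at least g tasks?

4

By pigeonhole, the 14 processors are the holes and the 47 tasks are the pigeons.
If every processor held at most 3 tasks, the total would be at most 14 × 3 = 42, which is less than 47.
So some processor holds at least ⌈47/14⌉ = 4 tasks.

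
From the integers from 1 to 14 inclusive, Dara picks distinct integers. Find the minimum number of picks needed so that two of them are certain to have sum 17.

9

A set avoiding the sum 17 can contain at most one of each pair {x, 17−x}, plus the 2 elements whose complement lies outside the range.
The integers 1, …, 8 (8 of them) are such a set: any two sum to at least 1+2 = 3 and at most 7+8 = 15 < 17.
Any 9th integer completes one of the 6 pairs, so 9 choices force a sum of 17.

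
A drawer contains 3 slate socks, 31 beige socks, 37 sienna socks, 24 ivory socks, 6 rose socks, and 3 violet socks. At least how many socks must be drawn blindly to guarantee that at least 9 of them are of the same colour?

37

By the pigeonhole principle, put each drawn sock into a box by colour. The largest draw with every box below 9 takes min(count, 8) from each colour; colours with fewer than 8 contribute all they have.
Σ min(cᵢ, 8) = 3 + 8 + 8 + 8 + 6 + 3 = 36.
Draw number 36 + 1 = 37 must push one box to 9.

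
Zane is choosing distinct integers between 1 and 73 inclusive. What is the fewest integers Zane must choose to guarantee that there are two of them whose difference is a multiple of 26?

27

Integers whose pairwise differences are multiples of 26 are exactly those sharing a remainder mod 26. The 26 residue classes mod 26 are the pigeonholes.
With 26 integers one could put 1 in each residue class and have no class reach 2.
The 27th integer pushes some class to 2, so 26·1 + 1 = 27.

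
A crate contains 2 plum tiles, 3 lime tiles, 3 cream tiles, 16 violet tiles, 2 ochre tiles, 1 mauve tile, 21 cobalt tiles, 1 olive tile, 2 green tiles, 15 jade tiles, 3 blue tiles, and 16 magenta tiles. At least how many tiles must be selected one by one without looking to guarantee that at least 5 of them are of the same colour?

An adversary could hand out at most 4 tiles per colour (8 colours run out sooner): 2 + 3 + 3 + 4 + 2 + 1 + 4 + 1 + 2 + 4 + 3 + 4 = 33 tiles and still no colour has 5.
Pigeonhole: one more tile lands in a colour already at 4, so 34 draws are enough and 33 are not.

34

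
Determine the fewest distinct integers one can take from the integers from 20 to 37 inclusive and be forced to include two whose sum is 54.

Group the elements by complementary pair {x, 54−x}: {20,34}, {21,33}, {22,32}, …, giving 7 two-element pairs, the single value 27 (it cannot pair with itself since the integers are distinct), and 3 integers whose partner 54−x falls outside [20,37].
Treating each of those 11 groups as a pigeonhole, one can pick one integer per group — 11 integers — with no two summing to 54.
The 12th integer lands in an occupied pair, forcing a sum of 54.

12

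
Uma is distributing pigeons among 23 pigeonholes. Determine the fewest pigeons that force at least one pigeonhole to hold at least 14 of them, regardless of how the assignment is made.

With 299 pigeons one could put exactly 13 in each of the 23 pigeonholes, and no pigeonhole would reach 14.
One more pigeon must land in a pigeonhole that already has 13, giving it 14.
So 23 × 13 + 1 = 300 pigeons are required.

300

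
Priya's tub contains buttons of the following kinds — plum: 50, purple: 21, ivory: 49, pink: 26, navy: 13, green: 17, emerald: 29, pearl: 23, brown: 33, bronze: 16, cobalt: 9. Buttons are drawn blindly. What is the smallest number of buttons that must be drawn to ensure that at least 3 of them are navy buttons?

276

In the worst case for collecting navy buttons, every non-navy button comes out first.
There are 50 + 21 + 49 + 26 + 17 + 29 + 23 + 33 + 16 + 9 = 273 non-navy buttons altogether.
After those, each further button must be navy, so 273 + 3 = 276 draws guarantee 3 navy buttons.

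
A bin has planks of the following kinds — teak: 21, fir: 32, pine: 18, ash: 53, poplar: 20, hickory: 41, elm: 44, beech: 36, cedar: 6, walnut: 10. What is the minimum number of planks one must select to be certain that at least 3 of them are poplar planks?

264

In the worst case for collecting poplar planks, every non-poplar plank comes out first.
There are 21 + 32 + 18 + 53 + 41 + 44 + 36 + 6 + 10 = 261 non-poplar planks altogether.
After those, each further plank must be poplar, so 261 + 3 = 264 draws guarantee 3 poplar planks.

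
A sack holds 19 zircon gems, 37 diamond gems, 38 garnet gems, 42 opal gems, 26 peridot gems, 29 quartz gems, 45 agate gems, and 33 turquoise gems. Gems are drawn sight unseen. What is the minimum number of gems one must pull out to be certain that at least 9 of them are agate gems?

233

In the worst case for collecting agate gems, every non-agate gem comes out first.
There are 19 + 37 + 38 + 42 + 26 + 29 + 33 = 224 non-agate gems altogether.
After those, each further gem must be agate, so 224 + 9 = 233 draws guarantee 9 agate gems.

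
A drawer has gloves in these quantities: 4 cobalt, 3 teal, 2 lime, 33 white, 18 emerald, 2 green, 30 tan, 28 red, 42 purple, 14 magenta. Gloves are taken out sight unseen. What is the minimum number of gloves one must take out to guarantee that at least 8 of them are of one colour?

The 10 colours are the holes; the gloves drawn are the pigeons.
To avoid 8 of any one colour, the worst case takes at most 7 of each colour, or every glove of a colour that has fewer than 7.
That gives 4 + 3 + 2 + 7 + 7 + 2 + 7 + 7 + 7 + 7 = 53 gloves with no colour reaching 8.
The next glove forces some colour to 8, so 53 + 1 = 54.

54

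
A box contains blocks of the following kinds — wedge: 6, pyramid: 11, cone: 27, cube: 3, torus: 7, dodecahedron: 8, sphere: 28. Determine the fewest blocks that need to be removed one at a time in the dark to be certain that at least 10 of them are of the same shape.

52

Put each drawn block into a box by shape. The largest draw with every box below 10 takes min(count, 9) from each shape; shapes with fewer than 9 contribute all they have.
Σ min(cᵢ, 9) = 6 + 9 + 9 + 3 + 7 + 8 + 9 = 51.
Draw number 51 + 1 = 52 must push one box to 10.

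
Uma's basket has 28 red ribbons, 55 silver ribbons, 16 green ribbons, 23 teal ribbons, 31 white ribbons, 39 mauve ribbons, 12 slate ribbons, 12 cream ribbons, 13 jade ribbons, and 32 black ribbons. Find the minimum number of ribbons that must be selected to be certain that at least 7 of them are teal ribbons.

245

In the worst case for collecting teal ribbons, every non-teal ribbon comes out first.
There are 28 + 55 + 16 + 31 + 39 + 12 + 12 + 13 + 32 = 238 non-teal ribbons altogether.
After those, each further ribbon must be teal, so 238 + 7 = 245 draws guarantee 7 teal ribbons.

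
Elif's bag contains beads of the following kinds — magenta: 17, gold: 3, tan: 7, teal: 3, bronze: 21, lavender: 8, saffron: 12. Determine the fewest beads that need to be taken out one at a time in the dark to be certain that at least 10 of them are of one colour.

By the pigeonhole principle, put each drawn bead into a box by colour. The largest draw with every box below 10 takes min(count, 9) from each colour; colours with fewer than 9 contribute all they have.
Σ min(cᵢ, 9) = 9 + 3 + 7 + 3 + 9 + 8 + 9 = 48.
Draw number 48 + 1 = 49 must push one box to 10.

49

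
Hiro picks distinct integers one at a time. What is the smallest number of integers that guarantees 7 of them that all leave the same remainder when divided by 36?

217

Pigeonhole: the 36 residue classes mod 36 are the pigeonholes.
With 216 integers one could put 6 in each residue class and have no class reach 7.
The 217th integer pushes some class to 7, so 36·6 + 1 = 217.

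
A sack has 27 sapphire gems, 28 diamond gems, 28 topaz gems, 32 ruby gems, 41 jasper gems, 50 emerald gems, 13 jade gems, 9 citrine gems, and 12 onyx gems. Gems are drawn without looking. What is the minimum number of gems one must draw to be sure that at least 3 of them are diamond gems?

215

In the worst case for collecting diamond gems, every non-diamond gem comes out first.
There are 27 + 28 + 32 + 41 + 50 + 13 + 9 + 12 = 212 non-diamond gems altogether.
After those, each further gem must be diamond, so 212 + 3 = 215 draws guarantee 3 diamond gems.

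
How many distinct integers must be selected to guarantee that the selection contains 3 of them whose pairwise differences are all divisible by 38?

Integers whose pairwise differences are multiples of 38 are exactly those sharing a remainder mod 38. The 38 residue classes mod 38 are the pigeonholes.
With 76 integers one could put 2 in each residue class and have no class reach 3.
The 77th integer pushes some class to 3, so 38·2 + 1 = 77.

77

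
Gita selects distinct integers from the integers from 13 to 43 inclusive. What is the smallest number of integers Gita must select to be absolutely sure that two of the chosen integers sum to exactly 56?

Group the elements by complementary pair {x, 56−x}: {13,43}, {14,42}, {15,41}, …, giving 15 two-element pairs and the single value 28 (it cannot pair with itself since the integers are distinct).
Treating each of those 16 groups as a pigeonhole, one can pick one integer per group — 16 integers — with no two summing to 56.
The 17th integer lands in an occupied pair, forcing a sum of 56.

17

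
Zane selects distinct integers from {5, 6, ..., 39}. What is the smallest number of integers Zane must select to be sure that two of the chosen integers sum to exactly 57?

A set avoiding the sum 57 can contain at most one of each pair {x, 57−x}, plus the 13 elements whose complement lies outside the range.
The integers 5, …, 28 (24 of them) are such a set: any two sum to at least 5+6 = 11 and at most 27+28 = 55 < 57.
By pigeonhole, any 25th integer completes one of the 11 pairs, so 25 choices force a sum of 57.

25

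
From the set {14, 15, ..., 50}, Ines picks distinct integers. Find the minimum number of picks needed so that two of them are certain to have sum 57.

Two chosen integers sum to 57 exactly when both halves of some pair {x, 57−x} with 14 ≤ x ≤ 57−x ≤ 43 are chosen — 15 such pairs.
The remaining 7 elements (those with no distinct partner in range) can never complete a 57-sum, so the worst case takes all of them and one from each pair: 7 + 15 = 22.
The 23rd integer has to be the second member of some pair, so 22 + 1 = 23.

23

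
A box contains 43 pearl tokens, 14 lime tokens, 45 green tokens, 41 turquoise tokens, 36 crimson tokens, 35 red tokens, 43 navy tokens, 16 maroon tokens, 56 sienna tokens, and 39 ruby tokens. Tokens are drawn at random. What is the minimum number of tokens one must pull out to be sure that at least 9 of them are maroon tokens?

361

In the worst case for collecting maroon tokens, every non-maroon token comes out first.
There are 43 + 14 + 45 + 41 + 36 + 35 + 43 + 56 + 39 = 352 non-maroon tokens altogether.
After those, each further token must be maroon, so 352 + 9 = 361 draws guarantee 9 maroon tokens.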